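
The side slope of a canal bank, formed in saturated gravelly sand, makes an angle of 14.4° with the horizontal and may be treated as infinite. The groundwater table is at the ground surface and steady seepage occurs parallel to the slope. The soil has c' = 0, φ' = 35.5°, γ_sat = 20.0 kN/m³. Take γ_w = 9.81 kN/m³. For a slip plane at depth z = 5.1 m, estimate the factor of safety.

With seepage parallel to the slope and the water table at the surface, the effective normal stress on the slip plane uses the buoyant unit weight γ' = γ_sat − γ_w while the driving shear stress uses γ_sat:
FS = [c' + γ' z cos²β tanφ'] / [γ_sat z sinβ cosβ]
(For c' = 0 this reduces to FS = (γ'/γ_sat)·tanφ'/tanβ.)
γ' = 20.0 − 9.81 = 10.19 kN/m³
Numerator = 0.0 + 10.19·5.1·cos²14.4°·tan35.5° = 0.0 + 10.19·5.1·0.9382·0.7133 = 34.777 kPa
Denominator = 20.0·5.1·sin14.4°·cos14.4° = 20.0·5.1·0.2487·0.9686 = 24.569 kPa
FS = 34.777 / 24.569 = 1.415

FS = 1.42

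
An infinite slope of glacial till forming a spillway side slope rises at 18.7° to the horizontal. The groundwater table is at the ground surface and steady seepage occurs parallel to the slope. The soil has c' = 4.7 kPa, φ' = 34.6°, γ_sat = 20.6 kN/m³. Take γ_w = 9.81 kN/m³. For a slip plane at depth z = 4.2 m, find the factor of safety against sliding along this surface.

FS = 1.25

With seepage parallel to the slope and the water table at the surface, the effective normal stress on the slip plane uses the buoyant unit weight γ' = γ_sat − γ_w while the driving shear stress uses γ_sat:
FS = [c' + γ' z cos²β tanφ'] / [γ_sat z sinβ cosβ]
γ' = 20.6 − 9.81 = 10.79 kN/m³
Numerator = 4.7 + 10.79·4.2·cos²18.7°·tan34.6° = 4.7 + 10.79·4.2·0.8972·0.6899 = 32.749 kPa
Denominator = 20.6·4.2·sin18.7°·cos18.7° = 20.6·4.2·0.3206·0.9472 = 26.275 kPa
FS = 32.749 / 26.275 = 1.246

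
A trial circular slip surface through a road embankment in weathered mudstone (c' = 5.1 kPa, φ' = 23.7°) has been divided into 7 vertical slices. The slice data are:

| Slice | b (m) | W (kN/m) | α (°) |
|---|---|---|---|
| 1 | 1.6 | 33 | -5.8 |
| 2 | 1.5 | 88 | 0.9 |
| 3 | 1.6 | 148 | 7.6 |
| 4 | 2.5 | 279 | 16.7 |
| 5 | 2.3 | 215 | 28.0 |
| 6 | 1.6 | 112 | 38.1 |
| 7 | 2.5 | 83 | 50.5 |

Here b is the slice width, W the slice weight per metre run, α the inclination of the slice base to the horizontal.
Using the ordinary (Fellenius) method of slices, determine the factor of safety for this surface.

Ordinary method of slices: FS = Σ[c'·Δl_i + (W_i cosα_i)·tanφ'] / Σ W_i sinα_i, with Δl_i = b_i / cosα_i.
Slice 1: Δl = 1.6/cos(-5.8°) = 1.608 m; N'_1 = 33·cos(-5.8°) = 32.8; c'Δl = 8.20; W sinα = -3.3
Slice 2: Δl = 1.5/cos0.9° = 1.500 m; N'_2 = 88·cos0.9° = 88.0; c'Δl = 7.65; W sinα = 1.4
Slice 3: Δl = 1.6/cos7.6° = 1.614 m; N'_3 = 148·cos7.6° = 146.7; c'Δl = 8.23; W sinα = 19.6
Slice 4: Δl = 2.5/cos16.7° = 2.610 m; N'_4 = 279·cos16.7° = 267.2; c'Δl = 13.31; W sinα = 80.2
Slice 5: Δl = 2.3/cos28.0° = 2.605 m; N'_5 = 215·cos28.0° = 189.8; c'Δl = 13.29; W sinα = 100.9
Slice 6: Δl = 1.6/cos38.1° = 2.033 m; N'_6 = 112·cos38.1° = 88.1; c'Δl = 10.37; W sinα = 69.1
Slice 7: Δl = 2.5/cos50.5° = 3.930 m; N'_7 = 83·cos50.5° = 52.8; c'Δl = 20.04; W sinα = 64.0
Σc'Δl = 81.1 kN/m; ΣN' = 865.5 kN/m; ΣW sinα = 331.9 kN/m
Resisting = 81.1 + 865.5·tan23.7° = 81.1 + 379.9 = 461.0 kN/m
FS = 461.0 / 331.9 = 1.389

FS = 1.39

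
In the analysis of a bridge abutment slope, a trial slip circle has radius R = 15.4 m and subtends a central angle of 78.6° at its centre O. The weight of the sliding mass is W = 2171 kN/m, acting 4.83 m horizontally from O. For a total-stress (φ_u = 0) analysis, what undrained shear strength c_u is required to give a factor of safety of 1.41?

FS = c_u·L_a·R / (W·d), so c_u = FS·W·d / (L_a·R).
Arc length L_a = R·θ = 15.4·(78.6°·π/180) = 15.4·1.3718 = 21.13 m
c_u = 1.41·2171·4.83 / (21.13·15.4) = 14785.2 / 325.34 = 45.44 kPa

c_u = 45.4 kPa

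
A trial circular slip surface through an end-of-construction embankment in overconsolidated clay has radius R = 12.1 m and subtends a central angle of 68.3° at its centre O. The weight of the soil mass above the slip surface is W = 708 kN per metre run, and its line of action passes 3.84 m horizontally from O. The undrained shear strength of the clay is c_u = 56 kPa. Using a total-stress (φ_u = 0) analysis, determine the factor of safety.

Taking moments about the centre O, the resisting moment is provided by the undrained shear strength acting along the arc:
Arc length L_a = R·θ = 12.1·(68.3°·π/180) = 12.1·1.1921 = 14.42 m
M_R = c_u·L_a·R = 56·14.42·12.1 = 9773.7 kN·m/m
M_D = W·d = 708·3.84 = 2718.7 kN·m/m
FS = M_R / M_D = 9773.7 / 2718.7 = 3.595

FS = 3.59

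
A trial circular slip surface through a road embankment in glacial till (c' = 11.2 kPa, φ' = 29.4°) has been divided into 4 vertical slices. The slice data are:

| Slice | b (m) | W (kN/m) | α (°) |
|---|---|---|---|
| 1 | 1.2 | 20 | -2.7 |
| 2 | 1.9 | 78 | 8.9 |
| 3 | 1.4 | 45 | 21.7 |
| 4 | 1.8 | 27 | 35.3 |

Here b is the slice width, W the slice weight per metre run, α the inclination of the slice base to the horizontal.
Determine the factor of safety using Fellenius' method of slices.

Ordinary method of slices: FS = Σ[c'·Δl_i + (W_i cosα_i)·tanφ'] / Σ W_i sinα_i, with Δl_i = b_i / cosα_i.
Slice 1: Δl = 1.2/cos(-2.7°) = 1.201 m; N'_1 = 20·cos(-2.7°) = 20.0; c'Δl = 13.45; W sinα = -0.9
Slice 2: Δl = 1.9/cos8.9° = 1.923 m; N'_2 = 78·cos8.9° = 77.1; c'Δl = 21.54; W sinα = 12.1
Slice 3: Δl = 1.4/cos21.7° = 1.507 m; N'_3 = 45·cos21.7° = 41.8; c'Δl = 16.88; W sinα = 16.6
Slice 4: Δl = 1.8/cos35.3° = 2.206 m; N'_4 = 27·cos35.3° = 22.0; c'Δl = 24.70; W sinα = 15.6
Σc'Δl = 76.6 kN/m; ΣN' = 160.9 kN/m; ΣW sinα = 43.4 kN/m
Resisting = 76.6 + 160.9·tan29.4° = 76.6 + 90.7 = 167.2 kN/m
FS = 167.2 / 43.4 = 3.856

FS = 3.86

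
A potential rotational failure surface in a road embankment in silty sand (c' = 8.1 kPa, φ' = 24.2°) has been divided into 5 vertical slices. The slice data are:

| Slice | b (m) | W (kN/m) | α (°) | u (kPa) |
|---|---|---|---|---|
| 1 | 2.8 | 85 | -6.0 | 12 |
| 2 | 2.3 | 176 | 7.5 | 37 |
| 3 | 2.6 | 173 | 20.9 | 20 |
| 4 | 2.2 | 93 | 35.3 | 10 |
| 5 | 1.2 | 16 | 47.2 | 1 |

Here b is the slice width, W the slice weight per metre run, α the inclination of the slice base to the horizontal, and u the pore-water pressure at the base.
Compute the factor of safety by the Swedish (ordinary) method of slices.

Ordinary method of slices: FS = Σ[c'·Δl_i + (W_i cosα_i − u_i·Δl_i)·tanφ'] / Σ W_i sinα_i, with Δl_i = b_i / cosα_i.
Slice 1: Δl = 2.8/cos(-6.0°) = 2.815 m; N'_1 = 85·cos(-6.0°) − 12·2.815 = 50.7; c'Δl = 22.80; W sinα = -8.9
Slice 2: Δl = 2.3/cos7.5° = 2.320 m; N'_2 = 176·cos7.5° − 37·2.320 = 88.7; c'Δl = 18.79; W sinα = 23.0
Slice 3: Δl = 2.6/cos20.9° = 2.783 m; N'_3 = 173·cos20.9° − 20·2.783 = 106.0; c'Δl = 22.54; W sinα = 61.7
Slice 4: Δl = 2.2/cos35.3° = 2.696 m; N'_4 = 93·cos35.3° − 10·2.696 = 48.9; c'Δl = 21.83; W sinα = 53.7
Slice 5: Δl = 1.2/cos47.2° = 1.766 m; N'_5 = 16·cos47.2° − 1·1.766 = 9.1; c'Δl = 14.31; W sinα = 11.7
Σc'Δl = 100.3 kN/m; ΣN' = 303.4 kN/m; ΣW sinα = 141.3 kN/m
Resisting = 100.3 + 303.4·tan24.2° = 100.3 + 136.4 = 236.6 kN/m
FS = 236.6 / 141.3 = 1.675

FS = 1.67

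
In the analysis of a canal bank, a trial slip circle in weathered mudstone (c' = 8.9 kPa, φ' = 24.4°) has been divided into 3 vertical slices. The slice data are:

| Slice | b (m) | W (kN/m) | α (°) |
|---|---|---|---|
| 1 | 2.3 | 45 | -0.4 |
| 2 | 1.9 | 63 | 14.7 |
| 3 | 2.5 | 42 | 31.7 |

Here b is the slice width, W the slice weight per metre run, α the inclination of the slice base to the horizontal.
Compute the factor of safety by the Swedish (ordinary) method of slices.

Ordinary method of slices: FS = Σ[c'·Δl_i + (W_i cosα_i)·tanφ'] / Σ W_i sinα_i, with Δl_i = b_i / cosα_i.
Slice 1: Δl = 2.3/cos(-0.4°) = 2.300 m; N'_1 = 45·cos(-0.4°) = 45.0; c'Δl = 20.47; W sinα = -0.3
Slice 2: Δl = 1.9/cos14.7° = 1.964 m; N'_2 = 63·cos14.7° = 60.9; c'Δl = 17.48; W sinα = 16.0
Slice 3: Δl = 2.5/cos31.7° = 2.938 m; N'_3 = 42·cos31.7° = 35.7; c'Δl = 26.15; W sinα = 22.1
Σc'Δl = 64.1 kN/m; ΣN' = 141.7 kN/m; ΣW sinα = 37.7 kN/m
Resisting = 64.1 + 141.7·tan24.4° = 64.1 + 64.3 = 128.4 kN/m
FS = 128.4 / 37.7 = 3.401

FS = 3.40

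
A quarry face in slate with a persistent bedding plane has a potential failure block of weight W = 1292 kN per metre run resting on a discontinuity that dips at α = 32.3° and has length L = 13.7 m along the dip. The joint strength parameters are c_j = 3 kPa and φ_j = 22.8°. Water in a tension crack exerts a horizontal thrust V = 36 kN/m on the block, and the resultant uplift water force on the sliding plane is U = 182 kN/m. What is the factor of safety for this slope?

Resolving the block weight along and normal to the plane and applying the Mohr–Coulomb strength on the joint:
N' = W cosα − U − V sinα = 1292·cos32.3° − 182 − 36·sin32.3° = 890.8 kN/m
Driving force T = W sinα + V cosα = 1292·sin32.3° + 36·cos32.3° = 720.8 kN/m
Resisting force R = c_j·L + N'·tanφ_j = 3·13.7 + 890.8·tan22.8° = 41.1 + 374.5 = 415.6 kN/m
FS = R / T = 415.6 / 720.8 = 0.577

FS = 0.58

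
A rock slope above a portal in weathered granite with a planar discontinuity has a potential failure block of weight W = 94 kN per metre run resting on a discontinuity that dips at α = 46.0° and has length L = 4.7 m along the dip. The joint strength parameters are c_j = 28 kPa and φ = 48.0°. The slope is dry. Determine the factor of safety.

FS = 3.02

Resolving the block weight along and normal to the plane and applying the Mohr–Coulomb strength on the joint:
N' = W cosα = 94·cos46.0° = 65.3 kN/m
Driving force T = W sinα = 94·sin46.0° = 67.6 kN/m
Resisting force R = c_j·L + N'·tanφ = 28·4.7 + 65.3·tan48.0° = 131.6 + 72.5 = 204.1 kN/m
FS = R / T = 204.1 / 67.6 = 3.019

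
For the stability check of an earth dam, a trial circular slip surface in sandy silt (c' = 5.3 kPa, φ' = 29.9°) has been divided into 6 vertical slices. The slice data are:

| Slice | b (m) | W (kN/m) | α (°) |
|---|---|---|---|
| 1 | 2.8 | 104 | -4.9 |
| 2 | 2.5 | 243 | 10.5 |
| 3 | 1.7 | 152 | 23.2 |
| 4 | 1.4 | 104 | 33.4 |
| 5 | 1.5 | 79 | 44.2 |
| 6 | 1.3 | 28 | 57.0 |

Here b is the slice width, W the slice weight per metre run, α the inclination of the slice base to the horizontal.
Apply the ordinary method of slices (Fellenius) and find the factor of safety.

Ordinary method of slices: FS = Σ[c'·Δl_i + (W_i cosα_i)·tanφ'] / Σ W_i sinα_i, with Δl_i = b_i / cosα_i.
Slice 1: Δl = 2.8/cos(-4.9°) = 2.810 m; N'_1 = 104·cos(-4.9°) = 103.6; c'Δl = 14.89; W sinα = -8.9
Slice 2: Δl = 2.5/cos10.5° = 2.543 m; N'_2 = 243·cos10.5° = 238.9; c'Δl = 13.48; W sinα = 44.3
Slice 3: Δl = 1.7/cos23.2° = 1.850 m; N'_3 = 152·cos23.2° = 139.7; c'Δl = 9.80; W sinα = 59.9
Slice 4: Δl = 1.4/cos33.4° = 1.677 m; N'_4 = 104·cos33.4° = 86.8; c'Δl = 8.89; W sinα = 57.2
Slice 5: Δl = 1.5/cos44.2° = 2.092 m; N'_5 = 79·cos44.2° = 56.6; c'Δl = 11.09; W sinα = 55.1
Slice 6: Δl = 1.3/cos57.0° = 2.387 m; N'_6 = 28·cos57.0° = 15.2; c'Δl = 12.65; W sinα = 23.5
Σc'Δl = 70.8 kN/m; ΣN' = 641.0 kN/m; ΣW sinα = 231.1 kN/m
Resisting = 70.8 + 641.0·tan29.9° = 70.8 + 368.6 = 439.4 kN/m
FS = 439.4 / 231.1 = 1.901

FS = 1.90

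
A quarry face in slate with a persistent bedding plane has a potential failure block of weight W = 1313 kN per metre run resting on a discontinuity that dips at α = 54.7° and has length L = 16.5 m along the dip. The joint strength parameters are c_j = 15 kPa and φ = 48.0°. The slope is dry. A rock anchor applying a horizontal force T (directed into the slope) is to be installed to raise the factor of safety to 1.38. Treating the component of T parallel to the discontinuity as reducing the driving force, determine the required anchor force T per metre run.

Resolving forces along and normal to the sliding plane, with the horizontal anchor force T adding T·sinα to the effective normal force and T·cosα acting up the plane against the driving force:
FS = [c_jL + (W cosα + T sinα) tanφ] / [W sinα − T cosα]
Without the anchor: N' = 758.7 kN/m, driving T_d = 1071.6 kN/m, resisting R = 15·16.5 + 758.7·tan48.0° = 1090.2 kN/m, FS = 1.02.
Setting FS = 1.38 and solving for T:
1.38·(1071.6 − T cos54.7°) = 1090.2 + T sin54.7°·tan48.0°
T·(sin54.7°·tan48.0° + 1.38·cos54.7°) = 1.38·1071.6 − 1090.2
T·(0.8161·1.1106 + 1.38·0.5779) = 1478.8 − 1090.2 = 388.6
T·1.7039 = 388.6
T = 228.1 kN/m

T = 228 kN/m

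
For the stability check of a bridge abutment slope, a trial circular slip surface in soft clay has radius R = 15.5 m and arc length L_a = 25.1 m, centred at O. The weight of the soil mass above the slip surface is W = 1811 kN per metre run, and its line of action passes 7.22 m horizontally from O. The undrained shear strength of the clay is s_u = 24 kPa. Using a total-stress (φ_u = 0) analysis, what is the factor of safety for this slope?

Taking moments about the centre O, the resisting moment is provided by the undrained shear strength acting along the arc:
M_R = s_u·L_a·R = 24·25.10·15.5 = 9337.2 kN·m/m
M_D = W·d = 1811·7.22 = 13075.4 kN·m/m
FS = M_R / M_D = 9337.2 / 13075.4 = 0.714

FS = 0.71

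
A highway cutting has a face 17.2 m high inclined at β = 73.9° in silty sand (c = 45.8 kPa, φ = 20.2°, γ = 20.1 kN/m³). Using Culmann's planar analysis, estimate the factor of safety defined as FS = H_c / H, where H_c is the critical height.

FS = 1.17

H_c = (4c/γ) · sinβ cosφ / [1 − cos(β − φ)]
    = (4·45.8/20.1) · sin73.9°·cos20.2° / [1 − cos53.7°]
    = 9.114 · 0.9017 / 0.4080 = 20.14 m
FS = H_c / H = 20.14 / 17.2 = 1.171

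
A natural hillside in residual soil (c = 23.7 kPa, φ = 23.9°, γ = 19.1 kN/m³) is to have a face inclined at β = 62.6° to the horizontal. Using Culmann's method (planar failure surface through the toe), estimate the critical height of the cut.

Culmann's analysis gives the critical failure plane at α_cr = (β + φ)/2 = (62.6 + 23.9)/2 = 43.2°, and the critical height
H_c = (4c/γ) · sinβ cosφ / [1 − cos(β − φ)]
    = (4·23.7/19.1) · sin62.6°·cos23.9° / [1 − cos(38.7°)]
    = 4.963 · 0.8878·0.9143 / [1 − 0.7804]
    = 4.963 · 0.8117 / 0.2196
    = 18.35 m

H_c = 18.35 m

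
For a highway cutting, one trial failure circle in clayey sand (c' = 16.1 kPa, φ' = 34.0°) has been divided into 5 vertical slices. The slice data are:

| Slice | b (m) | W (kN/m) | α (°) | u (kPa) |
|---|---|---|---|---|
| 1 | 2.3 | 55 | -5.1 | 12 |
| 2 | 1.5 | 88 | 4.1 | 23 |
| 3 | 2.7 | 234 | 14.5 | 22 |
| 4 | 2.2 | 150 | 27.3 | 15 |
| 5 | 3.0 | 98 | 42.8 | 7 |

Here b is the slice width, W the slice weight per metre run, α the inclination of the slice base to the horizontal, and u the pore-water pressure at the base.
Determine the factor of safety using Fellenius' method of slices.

FS = 2.41

Ordinary method of slices: FS = Σ[c'·Δl_i + (W_i cosα_i − u_i·Δl_i)·tanφ'] / Σ W_i sinα_i, with Δl_i = b_i / cosα_i.
Slice 1: Δl = 2.3/cos(-5.1°) = 2.309 m; N'_1 = 55·cos(-5.1°) − 12·2.309 = 27.1; c'Δl = 37.18; W sinα = -4.9
Slice 2: Δl = 1.5/cos4.1° = 1.504 m; N'_2 = 88·cos4.1° − 23·1.504 = 53.2; c'Δl = 24.21; W sinα = 6.3
Slice 3: Δl = 2.7/cos14.5° = 2.789 m; N'_3 = 234·cos14.5° − 22·2.789 = 165.2; c'Δl = 44.90; W sinα = 58.6
Slice 4: Δl = 2.2/cos27.3° = 2.476 m; N'_4 = 150·cos27.3° − 15·2.476 = 96.2; c'Δl = 39.86; W sinα = 68.8
Slice 5: Δl = 3.0/cos42.8° = 4.089 m; N'_5 = 98·cos42.8° − 7·4.089 = 43.3; c'Δl = 65.83; W sinα = 66.6
Σc'Δl = 212.0 kN/m; ΣN' = 384.9 kN/m; ΣW sinα = 195.4 kN/m
Resisting = 212.0 + 384.9·tan34.0° = 212.0 + 259.6 = 471.6 kN/m
FS = 471.6 / 195.4 = 2.414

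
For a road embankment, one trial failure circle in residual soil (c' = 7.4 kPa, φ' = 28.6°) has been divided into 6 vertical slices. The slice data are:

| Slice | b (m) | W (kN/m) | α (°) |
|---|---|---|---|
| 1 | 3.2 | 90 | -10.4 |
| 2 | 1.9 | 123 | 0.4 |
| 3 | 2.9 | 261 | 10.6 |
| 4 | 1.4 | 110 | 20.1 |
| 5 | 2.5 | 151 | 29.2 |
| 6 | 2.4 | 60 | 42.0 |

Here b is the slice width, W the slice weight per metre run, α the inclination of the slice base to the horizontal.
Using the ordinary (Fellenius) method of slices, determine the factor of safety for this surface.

FS = 2.84

Ordinary method of slices: FS = Σ[c'·Δl_i + (W_i cosα_i)·tanφ'] / Σ W_i sinα_i, with Δl_i = b_i / cosα_i.
Slice 1: Δl = 3.2/cos(-10.4°) = 3.253 m; N'_1 = 90·cos(-10.4°) = 88.5; c'Δl = 24.08; W sinα = -16.2
Slice 2: Δl = 1.9/cos0.4° = 1.900 m; N'_2 = 123·cos0.4° = 123.0; c'Δl = 14.06; W sinα = 0.9
Slice 3: Δl = 2.9/cos10.6° = 2.950 m; N'_3 = 261·cos10.6° = 256.5; c'Δl = 21.83; W sinα = 48.0
Slice 4: Δl = 1.4/cos20.1° = 1.491 m; N'_4 = 110·cos20.1° = 103.3; c'Δl = 11.03; W sinα = 37.8
Slice 5: Δl = 2.5/cos29.2° = 2.864 m; N'_5 = 151·cos29.2° = 131.8; c'Δl = 21.19; W sinα = 73.7
Slice 6: Δl = 2.4/cos42.0° = 3.230 m; N'_6 = 60·cos42.0° = 44.6; c'Δl = 23.90; W sinα = 40.1
Σc'Δl = 116.1 kN/m; ΣN' = 747.8 kN/m; ΣW sinα = 184.2 kN/m
Resisting = 116.1 + 747.8·tan28.6° = 116.1 + 407.7 = 523.8 kN/m
FS = 523.8 / 184.2 = 2.843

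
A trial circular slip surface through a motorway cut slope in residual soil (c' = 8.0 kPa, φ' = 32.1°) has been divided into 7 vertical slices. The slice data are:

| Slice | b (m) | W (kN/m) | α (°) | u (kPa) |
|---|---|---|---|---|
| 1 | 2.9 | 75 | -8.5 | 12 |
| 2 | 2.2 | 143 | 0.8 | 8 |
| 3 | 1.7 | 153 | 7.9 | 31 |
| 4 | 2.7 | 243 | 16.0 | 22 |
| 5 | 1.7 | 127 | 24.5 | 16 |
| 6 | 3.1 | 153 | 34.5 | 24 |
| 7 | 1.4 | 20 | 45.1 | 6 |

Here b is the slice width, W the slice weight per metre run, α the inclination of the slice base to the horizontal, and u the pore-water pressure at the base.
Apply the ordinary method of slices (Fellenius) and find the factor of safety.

Ordinary method of slices: FS = Σ[c'·Δl_i + (W_i cosα_i − u_i·Δl_i)·tanφ'] / Σ W_i sinα_i, with Δl_i = b_i / cosα_i.
Slice 1: Δl = 2.9/cos(-8.5°) = 2.932 m; N'_1 = 75·cos(-8.5°) − 12·2.932 = 39.0; c'Δl = 23.46; W sinα = -11.1
Slice 2: Δl = 2.2/cos0.8° = 2.200 m; N'_2 = 143·cos0.8° − 8·2.200 = 125.4; c'Δl = 17.60; W sinα = 2.0
Slice 3: Δl = 1.7/cos7.9° = 1.716 m; N'_3 = 153·cos7.9° − 31·1.716 = 98.3; c'Δl = 13.73; W sinα = 21.0
Slice 4: Δl = 2.7/cos16.0° = 2.809 m; N'_4 = 243·cos16.0° − 22·2.809 = 171.8; c'Δl = 22.47; W sinα = 67.0
Slice 5: Δl = 1.7/cos24.5° = 1.868 m; N'_5 = 127·cos24.5° − 16·1.868 = 85.7; c'Δl = 14.95; W sinα = 52.7
Slice 6: Δl = 3.1/cos34.5° = 3.762 m; N'_6 = 153·cos34.5° − 24·3.762 = 35.8; c'Δl = 30.09; W sinα = 86.7
Slice 7: Δl = 1.4/cos45.1° = 1.983 m; N'_7 = 20·cos45.1° − 6·1.983 = 2.2; c'Δl = 15.87; W sinα = 14.2
Σc'Δl = 138.2 kN/m; ΣN' = 558.2 kN/m; ΣW sinα = 232.4 kN/m
Resisting = 138.2 + 558.2·tan32.1° = 138.2 + 350.2 = 488.3 kN/m
FS = 488.3 / 232.4 = 2.101

FS = 2.10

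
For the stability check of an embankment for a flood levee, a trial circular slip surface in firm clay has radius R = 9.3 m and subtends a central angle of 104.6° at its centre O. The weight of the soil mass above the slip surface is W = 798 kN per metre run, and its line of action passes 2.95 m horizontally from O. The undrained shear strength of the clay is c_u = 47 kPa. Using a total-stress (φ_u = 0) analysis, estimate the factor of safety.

Taking moments about the centre O, the resisting moment is provided by the undrained shear strength acting along the arc:
Arc length L_a = R·θ = 9.3·(104.6°·π/180) = 9.3·1.8256 = 16.98 m
M_R = c_u·L_a·R = 47·16.98·9.3 = 7421.2 kN·m/m
M_D = W·d = 798·2.95 = 2354.1 kN·m/m
FS = M_R / M_D = 7421.2 / 2354.1 = 3.152

FS = 3.15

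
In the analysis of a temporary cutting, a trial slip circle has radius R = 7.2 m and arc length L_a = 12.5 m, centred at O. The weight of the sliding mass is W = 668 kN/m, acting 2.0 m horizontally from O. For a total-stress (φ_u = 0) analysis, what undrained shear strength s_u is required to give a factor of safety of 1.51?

FS = s_u·L_a·R / (W·d), so s_u = FS·W·d / (L_a·R).
s_u = 1.51·668·2.0 / (12.50·7.2) = 2017.4 / 90.00 = 22.42 kPa

s_u = 22.4 kPa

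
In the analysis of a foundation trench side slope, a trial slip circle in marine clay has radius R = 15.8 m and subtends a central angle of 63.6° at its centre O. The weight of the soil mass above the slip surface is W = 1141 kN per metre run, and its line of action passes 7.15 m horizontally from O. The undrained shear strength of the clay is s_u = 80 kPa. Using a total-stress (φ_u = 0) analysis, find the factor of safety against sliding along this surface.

Taking moments about the centre O, the resisting moment is provided by the undrained shear strength acting along the arc:
Arc length L_a = R·θ = 15.8·(63.6°·π/180) = 15.8·1.1100 = 17.54 m
M_R = s_u·L_a·R = 80·17.54·15.8 = 22168.6 kN·m/m
M_D = W·d = 1141·7.15 = 8158.2 kN·m/m
FS = M_R / M_D = 22168.6 / 8158.2 = 2.717

FS = 2.72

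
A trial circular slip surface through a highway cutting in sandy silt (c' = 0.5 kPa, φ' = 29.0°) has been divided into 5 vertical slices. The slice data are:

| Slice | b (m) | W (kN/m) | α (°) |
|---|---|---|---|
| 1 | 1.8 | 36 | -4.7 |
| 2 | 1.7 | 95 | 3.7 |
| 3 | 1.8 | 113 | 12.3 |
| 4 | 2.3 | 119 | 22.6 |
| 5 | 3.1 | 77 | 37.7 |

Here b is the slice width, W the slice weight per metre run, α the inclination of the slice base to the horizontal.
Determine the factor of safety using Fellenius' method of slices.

Ordinary method of slices: FS = Σ[c'·Δl_i + (W_i cosα_i)·tanφ'] / Σ W_i sinα_i, with Δl_i = b_i / cosα_i.
Slice 1: Δl = 1.8/cos(-4.7°) = 1.806 m; N'_1 = 36·cos(-4.7°) = 35.9; c'Δl = 0.90; W sinα = -2.9
Slice 2: Δl = 1.7/cos3.7° = 1.704 m; N'_2 = 95·cos3.7° = 94.8; c'Δl = 0.85; W sinα = 6.1
Slice 3: Δl = 1.8/cos12.3° = 1.842 m; N'_3 = 113·cos12.3° = 110.4; c'Δl = 0.92; W sinα = 24.1
Slice 4: Δl = 2.3/cos22.6° = 2.491 m; N'_4 = 119·cos22.6° = 109.9; c'Δl = 1.25; W sinα = 45.7
Slice 5: Δl = 3.1/cos37.7° = 3.918 m; N'_5 = 77·cos37.7° = 60.9; c'Δl = 1.96; W sinα = 47.1
Σc'Δl = 5.9 kN/m; ΣN' = 411.9 kN/m; ΣW sinα = 120.1 kN/m
Resisting = 5.9 + 411.9·tan29.0° = 5.9 + 228.3 = 234.2 kN/m
FS = 234.2 / 120.1 = 1.950

FS = 1.95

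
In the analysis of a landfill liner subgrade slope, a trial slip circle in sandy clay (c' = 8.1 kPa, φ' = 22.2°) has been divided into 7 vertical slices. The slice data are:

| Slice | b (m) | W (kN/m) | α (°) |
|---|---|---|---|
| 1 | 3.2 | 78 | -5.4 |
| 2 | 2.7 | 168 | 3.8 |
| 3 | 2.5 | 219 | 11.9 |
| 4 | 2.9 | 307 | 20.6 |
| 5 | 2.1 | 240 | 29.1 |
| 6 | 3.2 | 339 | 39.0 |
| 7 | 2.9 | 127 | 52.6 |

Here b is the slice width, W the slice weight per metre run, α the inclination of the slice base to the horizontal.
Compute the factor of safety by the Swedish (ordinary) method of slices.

Ordinary method of slices: FS = Σ[c'·Δl_i + (W_i cosα_i)·tanφ'] / Σ W_i sinα_i, with Δl_i = b_i / cosα_i.
Slice 1: Δl = 3.2/cos(-5.4°) = 3.214 m; N'_1 = 78·cos(-5.4°) = 77.7; c'Δl = 26.04; W sinα = -7.3
Slice 2: Δl = 2.7/cos3.8° = 2.706 m; N'_2 = 168·cos3.8° = 167.6; c'Δl = 21.92; W sinα = 11.1
Slice 3: Δl = 2.5/cos11.9° = 2.555 m; N'_3 = 219·cos11.9° = 214.3; c'Δl = 20.69; W sinα = 45.2
Slice 4: Δl = 2.9/cos20.6° = 3.098 m; N'_4 = 307·cos20.6° = 287.4; c'Δl = 25.09; W sinα = 108.0
Slice 5: Δl = 2.1/cos29.1° = 2.403 m; N'_5 = 240·cos29.1° = 209.7; c'Δl = 19.47; W sinα = 116.7
Slice 6: Δl = 3.2/cos39.0° = 4.118 m; N'_6 = 339·cos39.0° = 263.5; c'Δl = 33.35; W sinα = 213.3
Slice 7: Δl = 2.9/cos52.6° = 4.775 m; N'_7 = 127·cos52.6° = 77.1; c'Δl = 38.67; W sinα = 100.9
Σc'Δl = 185.2 kN/m; ΣN' = 1297.2 kN/m; ΣW sinα = 587.9 kN/m
Resisting = 185.2 + 1297.2·tan22.2° = 185.2 + 529.4 = 714.6 kN/m
FS = 714.6 / 587.9 = 1.216

FS = 1.22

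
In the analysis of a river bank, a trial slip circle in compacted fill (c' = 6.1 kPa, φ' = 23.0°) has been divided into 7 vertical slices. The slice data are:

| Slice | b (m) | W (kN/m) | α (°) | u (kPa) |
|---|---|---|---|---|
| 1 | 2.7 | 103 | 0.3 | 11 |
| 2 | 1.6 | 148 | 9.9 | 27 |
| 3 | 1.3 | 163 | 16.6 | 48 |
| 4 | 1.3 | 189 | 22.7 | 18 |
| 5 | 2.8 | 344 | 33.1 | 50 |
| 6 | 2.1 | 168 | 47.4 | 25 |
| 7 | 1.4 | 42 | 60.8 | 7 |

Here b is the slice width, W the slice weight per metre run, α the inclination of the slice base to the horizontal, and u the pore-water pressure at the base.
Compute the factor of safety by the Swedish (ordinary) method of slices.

FS = 0.70

Ordinary method of slices: FS = Σ[c'·Δl_i + (W_i cosα_i − u_i·Δl_i)·tanφ'] / Σ W_i sinα_i, with Δl_i = b_i / cosα_i.
Slice 1: Δl = 2.7/cos0.3° = 2.700 m; N'_1 = 103·cos0.3° − 11·2.700 = 73.3; c'Δl = 16.47; W sinα = 0.5
Slice 2: Δl = 1.6/cos9.9° = 1.624 m; N'_2 = 148·cos9.9° − 27·1.624 = 101.9; c'Δl = 9.91; W sinα = 25.4
Slice 3: Δl = 1.3/cos16.6° = 1.357 m; N'_3 = 163·cos16.6° − 48·1.357 = 91.1; c'Δl = 8.27; W sinα = 46.6
Slice 4: Δl = 1.3/cos22.7° = 1.409 m; N'_4 = 189·cos22.7° − 18·1.409 = 149.0; c'Δl = 8.60; W sinα = 72.9
Slice 5: Δl = 2.8/cos33.1° = 3.342 m; N'_5 = 344·cos33.1° − 50·3.342 = 121.1; c'Δl = 20.39; W sinα = 187.9
Slice 6: Δl = 2.1/cos47.4° = 3.102 m; N'_6 = 168·cos47.4° − 25·3.102 = 36.2; c'Δl = 18.93; W sinα = 123.7
Slice 7: Δl = 1.4/cos60.8° = 2.870 m; N'_7 = 42·cos60.8° − 7·2.870 = 0.4; c'Δl = 17.51; W sinα = 36.7
Σc'Δl = 100.1 kN/m; ΣN' = 572.9 kN/m; ΣW sinα = 493.7 kN/m
Resisting = 100.1 + 572.9·tan23.0° = 100.1 + 243.2 = 343.3 kN/m
FS = 343.3 / 493.7 = 0.695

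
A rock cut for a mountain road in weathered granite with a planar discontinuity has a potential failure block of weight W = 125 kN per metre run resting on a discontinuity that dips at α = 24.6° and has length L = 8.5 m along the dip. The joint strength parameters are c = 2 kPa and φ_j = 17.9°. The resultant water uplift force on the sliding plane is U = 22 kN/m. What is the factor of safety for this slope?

Resolving the block weight along and normal to the plane and applying the Mohr–Coulomb strength on the joint:
N' = W cosα − U = 125·cos24.6° − 22 = 91.7 kN/m
Driving force T = W sinα = 125·sin24.6° = 52.0 kN/m
Resisting force R = c·L + N'·tanφ_j = 2·8.5 + 91.7·tan17.9° = 17.0 + 29.6 = 46.6 kN/m
FS = R / T = 46.6 / 52.0 = 0.896

FS = 0.90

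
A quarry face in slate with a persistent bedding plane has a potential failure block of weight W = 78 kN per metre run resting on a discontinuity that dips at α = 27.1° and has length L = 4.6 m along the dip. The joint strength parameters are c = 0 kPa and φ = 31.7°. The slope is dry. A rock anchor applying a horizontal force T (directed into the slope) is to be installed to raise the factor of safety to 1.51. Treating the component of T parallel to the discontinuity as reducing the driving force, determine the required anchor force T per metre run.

T = 7 kN/m

Resolving forces along and normal to the sliding plane, with the horizontal anchor force T adding T·sinα to the effective normal force and T·cosα acting up the plane against the driving force:
FS = [cL + (W cosα + T sinα) tanφ] / [W sinα − T cosα]
Without the anchor: N' = 69.4 kN/m, driving T_d = 35.5 kN/m, resisting R = 0·4.6 + 69.4·tan31.7° = 42.9 kN/m, FS = 1.21.
Setting FS = 1.51 and solving for T:
1.51·(35.5 − T cos27.1°) = 42.9 + T sin27.1°·tan31.7°
T·(sin27.1°·tan31.7° + 1.51·cos27.1°) = 1.51·35.5 − 42.9
T·(0.4555·0.6176 + 1.51·0.8902) = 53.7 − 42.9 = 10.8
T·1.6256 = 10.8
T = 6.6 kN/m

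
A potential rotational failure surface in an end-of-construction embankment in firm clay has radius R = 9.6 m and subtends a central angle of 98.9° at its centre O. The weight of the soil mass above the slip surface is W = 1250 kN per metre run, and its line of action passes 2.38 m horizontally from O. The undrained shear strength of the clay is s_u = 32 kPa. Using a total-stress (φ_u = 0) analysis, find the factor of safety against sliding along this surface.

Taking moments about the centre O, the resisting moment is provided by the undrained shear strength acting along the arc:
Arc length L_a = R·θ = 9.6·(98.9°·π/180) = 9.6·1.7261 = 16.57 m
M_R = s_u·L_a·R = 32·16.57·9.6 = 5090.6 kN·m/m
M_D = W·d = 1250·2.38 = 2975.0 kN·m/m
FS = M_R / M_D = 5090.6 / 2975.0 = 1.711

FS = 1.71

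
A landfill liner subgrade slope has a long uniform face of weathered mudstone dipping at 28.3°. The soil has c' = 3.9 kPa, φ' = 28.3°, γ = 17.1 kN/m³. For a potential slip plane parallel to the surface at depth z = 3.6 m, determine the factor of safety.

For an infinite slope with a slip plane parallel to the surface (no pore pressure): FS = [c' + γz cos²β tanφ'] / [γz sinβ cosβ].
γz = 17.1·3.6 = 61.56 kN/m²
Numerator = 3.9 + 61.56·cos²28.3°·tan28.3° = 3.9 + 61.56·0.7752·0.5384 = 29.597 kPa
Denominator = 61.56·sin28.3°·cos28.3° = 61.56·0.4741·0.8805 = 25.697 kPa
FS = 29.597 / 25.697 = 1.152

FS = 1.15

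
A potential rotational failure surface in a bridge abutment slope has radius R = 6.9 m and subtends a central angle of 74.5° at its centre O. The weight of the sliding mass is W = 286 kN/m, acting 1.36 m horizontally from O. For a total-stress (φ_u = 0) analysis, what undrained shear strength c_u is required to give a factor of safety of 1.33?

FS = c_u·L_a·R / (W·d), so c_u = FS·W·d / (L_a·R).
Arc length L_a = R·θ = 6.9·(74.5°·π/180) = 6.9·1.3003 = 8.97 m
c_u = 1.33·286·1.36 / (8.97·6.9) = 517.3 / 61.91 = 8.36 kPa

c_u = 8.4 kPa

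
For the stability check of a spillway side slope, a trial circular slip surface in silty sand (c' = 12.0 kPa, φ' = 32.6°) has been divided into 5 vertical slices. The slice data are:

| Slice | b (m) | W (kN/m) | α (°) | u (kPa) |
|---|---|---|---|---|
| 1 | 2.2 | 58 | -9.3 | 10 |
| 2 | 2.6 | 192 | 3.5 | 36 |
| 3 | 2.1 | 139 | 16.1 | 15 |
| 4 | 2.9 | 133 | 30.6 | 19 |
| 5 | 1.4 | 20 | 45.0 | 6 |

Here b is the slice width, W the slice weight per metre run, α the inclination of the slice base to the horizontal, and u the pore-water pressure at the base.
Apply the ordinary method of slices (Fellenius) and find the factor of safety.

FS = 2.70

Ordinary method of slices: FS = Σ[c'·Δl_i + (W_i cosα_i − u_i·Δl_i)·tanφ'] / Σ W_i sinα_i, with Δl_i = b_i / cosα_i.
Slice 1: Δl = 2.2/cos(-9.3°) = 2.229 m; N'_1 = 58·cos(-9.3°) − 10·2.229 = 34.9; c'Δl = 26.75; W sinα = -9.4
Slice 2: Δl = 2.6/cos3.5° = 2.605 m; N'_2 = 192·cos3.5° − 36·2.605 = 97.9; c'Δl = 31.26; W sinα = 11.7
Slice 3: Δl = 2.1/cos16.1° = 2.186 m; N'_3 = 139·cos16.1° − 15·2.186 = 100.8; c'Δl = 26.23; W sinα = 38.5
Slice 4: Δl = 2.9/cos30.6° = 3.369 m; N'_4 = 133·cos30.6° − 19·3.369 = 50.5; c'Δl = 40.43; W sinα = 67.7
Slice 5: Δl = 1.4/cos45.0° = 1.980 m; N'_5 = 20·cos45.0° − 6·1.980 = 2.3; c'Δl = 23.76; W sinα = 14.1
Σc'Δl = 148.4 kN/m; ΣN' = 286.3 kN/m; ΣW sinα = 122.7 kN/m
Resisting = 148.4 + 286.3·tan32.6° = 148.4 + 183.1 = 331.5 kN/m
FS = 331.5 / 122.7 = 2.701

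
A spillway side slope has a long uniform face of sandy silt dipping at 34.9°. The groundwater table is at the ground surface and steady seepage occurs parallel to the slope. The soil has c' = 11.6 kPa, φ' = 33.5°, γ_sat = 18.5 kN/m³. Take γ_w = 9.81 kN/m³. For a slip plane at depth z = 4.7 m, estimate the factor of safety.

With seepage parallel to the slope and the water table at the surface, the effective normal stress on the slip plane uses the buoyant unit weight γ' = γ_sat − γ_w while the driving shear stress uses γ_sat:
FS = [c' + γ' z cos²β tanφ'] / [γ_sat z sinβ cosβ]
γ' = 18.5 − 9.81 = 8.69 kN/m³
Numerator = 11.6 + 8.69·4.7·cos²34.9°·tan33.5° = 11.6 + 8.69·4.7·0.6726·0.6619 = 29.784 kPa
Denominator = 18.5·4.7·sin34.9°·cos34.9° = 18.5·4.7·0.5721·0.8202 = 40.801 kPa
FS = 29.784 / 40.801 = 0.730

FS = 0.73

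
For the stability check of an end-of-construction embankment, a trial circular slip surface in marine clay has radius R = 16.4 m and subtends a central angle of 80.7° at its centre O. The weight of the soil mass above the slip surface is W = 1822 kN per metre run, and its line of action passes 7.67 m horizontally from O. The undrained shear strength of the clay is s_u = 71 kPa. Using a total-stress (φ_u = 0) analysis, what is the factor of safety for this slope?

FS = 1.92

Taking moments about the centre O, the resisting moment is provided by the undrained shear strength acting along the arc:
Arc length L_a = R·θ = 16.4·(80.7°·π/180) = 16.4·1.4085 = 23.10 m
M_R = s_u·L_a·R = 71·23.10·16.4 = 26896.6 kN·m/m
M_D = W·d = 1822·7.67 = 13974.7 kN·m/m
FS = M_R / M_D = 26896.6 / 13974.7 = 1.925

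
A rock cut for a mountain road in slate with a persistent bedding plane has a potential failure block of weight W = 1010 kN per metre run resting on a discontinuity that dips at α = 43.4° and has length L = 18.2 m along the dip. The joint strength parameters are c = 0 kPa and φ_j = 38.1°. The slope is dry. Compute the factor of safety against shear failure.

Resolving the block weight along and normal to the plane and applying the Mohr–Coulomb strength on the joint:
N' = W cosα = 1010·cos43.4° = 733.8 kN/m
Driving force T = W sinα = 1010·sin43.4° = 694.0 kN/m
Resisting force R = c·L + N'·tanφ_j = 0·18.2 + 733.8·tan38.1° = 0.0 + 575.4 = 575.4 kN/m
FS = R / T = 575.4 / 694.0 = 0.829

FS = 0.83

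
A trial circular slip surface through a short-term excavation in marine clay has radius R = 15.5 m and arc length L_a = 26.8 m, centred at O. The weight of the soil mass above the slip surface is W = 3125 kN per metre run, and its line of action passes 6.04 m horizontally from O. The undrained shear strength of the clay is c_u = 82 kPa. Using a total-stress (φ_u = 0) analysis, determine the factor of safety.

Taking moments about the centre O, the resisting moment is provided by the undrained shear strength acting along the arc:
M_R = c_u·L_a·R = 82·26.80·15.5 = 34062.8 kN·m/m
M_D = W·d = 3125·6.04 = 18875.0 kN·m/m
FS = M_R / M_D = 34062.8 / 18875.0 = 1.805

FS = 1.80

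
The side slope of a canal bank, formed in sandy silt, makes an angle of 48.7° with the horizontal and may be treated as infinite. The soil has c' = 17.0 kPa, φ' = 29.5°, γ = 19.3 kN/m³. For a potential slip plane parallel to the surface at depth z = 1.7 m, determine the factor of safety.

For an infinite slope with a slip plane parallel to the surface (no pore pressure): FS = [c' + γz cos²β tanφ'] / [γz sinβ cosβ].
γz = 19.3·1.7 = 32.81 kN/m²
Numerator = 17.0 + 32.81·cos²48.7°·tan29.5° = 17.0 + 32.81·0.4356·0.5658 = 25.086 kPa
Denominator = 32.81·sin48.7°·cos48.7° = 32.81·0.7513·0.6600 = 16.268 kPa
FS = 25.086 / 16.268 = 1.542

FS = 1.54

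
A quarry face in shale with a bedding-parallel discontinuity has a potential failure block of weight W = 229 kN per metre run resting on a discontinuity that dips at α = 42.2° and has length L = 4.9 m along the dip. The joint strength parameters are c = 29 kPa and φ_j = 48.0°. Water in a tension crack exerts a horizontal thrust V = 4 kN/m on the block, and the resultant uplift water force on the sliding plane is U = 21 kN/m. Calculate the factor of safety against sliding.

Resolving the block weight along and normal to the plane and applying the Mohr–Coulomb strength on the joint:
N' = W cosα − U − V sinα = 229·cos42.2° − 21 − 4·sin42.2° = 146.0 kN/m
Driving force T = W sinα + V cosα = 229·sin42.2° + 4·cos42.2° = 156.8 kN/m
Resisting force R = c·L + N'·tanφ_j = 29·4.9 + 146.0·tan48.0° = 142.1 + 162.1 = 304.2 kN/m
FS = R / T = 304.2 / 156.8 = 1.940

FS = 1.94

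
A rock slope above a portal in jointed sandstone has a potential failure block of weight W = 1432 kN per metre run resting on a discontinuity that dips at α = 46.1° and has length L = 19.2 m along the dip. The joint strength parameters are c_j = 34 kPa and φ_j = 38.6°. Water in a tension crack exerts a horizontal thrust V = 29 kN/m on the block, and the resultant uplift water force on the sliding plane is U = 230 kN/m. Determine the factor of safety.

FS = 1.18

Resolving the block weight along and normal to the plane and applying the Mohr–Coulomb strength on the joint:
N' = W cosα − U − V sinα = 1432·cos46.1° − 230 − 29·sin46.1° = 742.1 kN/m
Driving force T = W sinα + V cosα = 1432·sin46.1° + 29·cos46.1° = 1051.9 kN/m
Resisting force R = c_j·L + N'·tanφ_j = 34·19.2 + 742.1·tan38.6° = 652.8 + 592.4 = 1245.2 kN/m
FS = R / T = 1245.2 / 1051.9 = 1.184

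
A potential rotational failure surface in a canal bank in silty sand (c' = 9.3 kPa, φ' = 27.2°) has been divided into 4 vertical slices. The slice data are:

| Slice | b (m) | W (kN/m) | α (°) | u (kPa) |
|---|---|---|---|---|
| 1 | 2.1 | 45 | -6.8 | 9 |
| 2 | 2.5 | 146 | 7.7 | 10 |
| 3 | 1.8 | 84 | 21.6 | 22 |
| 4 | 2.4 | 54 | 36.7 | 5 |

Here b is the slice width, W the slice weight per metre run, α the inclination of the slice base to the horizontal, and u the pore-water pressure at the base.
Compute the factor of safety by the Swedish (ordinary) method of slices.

FS = 2.54

Ordinary method of slices: FS = Σ[c'·Δl_i + (W_i cosα_i − u_i·Δl_i)·tanφ'] / Σ W_i sinα_i, with Δl_i = b_i / cosα_i.
Slice 1: Δl = 2.1/cos(-6.8°) = 2.115 m; N'_1 = 45·cos(-6.8°) − 9·2.115 = 25.6; c'Δl = 19.67; W sinα = -5.3
Slice 2: Δl = 2.5/cos7.7° = 2.523 m; N'_2 = 146·cos7.7° − 10·2.523 = 119.5; c'Δl = 23.46; W sinα = 19.6
Slice 3: Δl = 1.8/cos21.6° = 1.936 m; N'_3 = 84·cos21.6° − 22·1.936 = 35.5; c'Δl = 18.00; W sinα = 30.9
Slice 4: Δl = 2.4/cos36.7° = 2.993 m; N'_4 = 54·cos36.7° − 5·2.993 = 28.3; c'Δl = 27.84; W sinα = 32.3
Σc'Δl = 89.0 kN/m; ΣN' = 208.9 kN/m; ΣW sinα = 77.4 kN/m
Resisting = 89.0 + 208.9·tan27.2° = 89.0 + 107.4 = 196.4 kN/m
FS = 196.4 / 77.4 = 2.536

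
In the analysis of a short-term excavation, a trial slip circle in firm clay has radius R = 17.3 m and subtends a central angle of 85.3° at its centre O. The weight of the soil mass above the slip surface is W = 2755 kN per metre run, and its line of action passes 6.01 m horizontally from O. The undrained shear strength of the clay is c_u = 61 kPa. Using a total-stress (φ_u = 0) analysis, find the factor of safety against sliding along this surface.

FS = 1.64

Taking moments about the centre O, the resisting moment is provided by the undrained shear strength acting along the arc:
Arc length L_a = R·θ = 17.3·(85.3°·π/180) = 17.3·1.4888 = 25.76 m
M_R = c_u·L_a·R = 61·25.76·17.3 = 27179.9 kN·m/m
M_D = W·d = 2755·6.01 = 16557.5 kN·m/m
FS = M_R / M_D = 27179.9 / 16557.5 = 1.642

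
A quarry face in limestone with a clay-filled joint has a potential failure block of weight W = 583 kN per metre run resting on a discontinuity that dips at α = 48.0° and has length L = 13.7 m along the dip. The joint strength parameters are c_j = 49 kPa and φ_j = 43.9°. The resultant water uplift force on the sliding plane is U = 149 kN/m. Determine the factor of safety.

Resolving the block weight along and normal to the plane and applying the Mohr–Coulomb strength on the joint:
N' = W cosα − U = 583·cos48.0° − 149 = 241.1 kN/m
Driving force T = W sinα = 583·sin48.0° = 433.3 kN/m
Resisting force R = c_j·L + N'·tanφ_j = 49·13.7 + 241.1·tan43.9° = 671.3 + 232.0 = 903.3 kN/m
FS = R / T = 903.3 / 433.3 = 2.085

FS = 2.08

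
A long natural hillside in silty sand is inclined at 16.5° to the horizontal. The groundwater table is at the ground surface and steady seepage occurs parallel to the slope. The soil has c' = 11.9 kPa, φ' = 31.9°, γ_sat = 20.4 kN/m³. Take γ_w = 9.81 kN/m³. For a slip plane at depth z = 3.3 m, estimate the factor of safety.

FS = 1.74

With seepage parallel to the slope and the water table at the surface, the effective normal stress on the slip plane uses the buoyant unit weight γ' = γ_sat − γ_w while the driving shear stress uses γ_sat:
FS = [c' + γ' z cos²β tanφ'] / [γ_sat z sinβ cosβ]
γ' = 20.4 − 9.81 = 10.59 kN/m³
Numerator = 11.9 + 10.59·3.3·cos²16.5°·tan31.9° = 11.9 + 10.59·3.3·0.9193·0.6224 = 31.898 kPa
Denominator = 20.4·3.3·sin16.5°·cos16.5° = 20.4·3.3·0.2840·0.9588 = 18.333 kPa
FS = 31.898 / 18.333 = 1.740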